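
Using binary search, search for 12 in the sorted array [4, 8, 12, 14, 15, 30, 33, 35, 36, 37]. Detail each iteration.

Binary search for 12 in [4, 8, 12, 14, 15, 30, 33, 35, 36, 37]:

lo=0, hi=9, mid=4, arr[mid]=15 -> 15 > 12, search left half
lo=0, hi=3, mid=1, arr[mid]=8 -> 8 < 12, search right half
lo=2, hi=3, mid=2, arr[mid]=12 -> Found target at index 2!

Binary search finds 12 at index 2 after 3 comparisons. The search repeatedly halves the search space by comparing with the middle element.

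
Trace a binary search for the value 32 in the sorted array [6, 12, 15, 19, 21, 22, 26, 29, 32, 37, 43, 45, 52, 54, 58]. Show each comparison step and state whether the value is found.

Binary search for 32 in [6, 12, 15, 19, 21, 22, 26, 29, 32, 37, 43, 45, 52, 54, 58]:

lo=0, hi=14, mid=7, arr[mid]=29 -> 29 < 32, search right half
lo=8, hi=14, mid=11, arr[mid]=45 -> 45 > 32, search left half
lo=8, hi=10, mid=9, arr[mid]=37 -> 37 > 32, search left half
lo=8, hi=8, mid=8, arr[mid]=32 -> Found target at index 8!

Binary search finds 32 at index 8 after 4 comparisons. The search repeatedly halves the search space by comparing with the middle element.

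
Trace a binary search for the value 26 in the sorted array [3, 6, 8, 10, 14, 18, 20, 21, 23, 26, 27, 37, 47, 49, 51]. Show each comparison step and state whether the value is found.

Binary search for 26 in [3, 6, 8, 10, 14, 18, 20, 21, 23, 26, 27, 37, 47, 49, 51]:

lo=0, hi=14, mid=7, arr[mid]=21 -> 21 < 26, search right half
lo=8, hi=14, mid=11, arr[mid]=37 -> 37 > 26, search left half
lo=8, hi=10, mid=9, arr[mid]=26 -> Found target at index 9!

Binary search finds 26 at index 9 after 3 comparisons. The search repeatedly halves the search space by comparing with the middle element.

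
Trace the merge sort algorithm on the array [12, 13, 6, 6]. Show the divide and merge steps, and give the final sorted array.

Merge sort trace:

Split: [12, 13, 6, 6] -> [12, 13] and [6, 6]
  Split: [12, 13] -> [12] and [13]
  Merge: [12] + [13] -> [12, 13]
  Split: [6, 6] -> [6] and [6]
  Merge: [6] + [6] -> [6, 6]
Merge: [12, 13] + [6, 6] -> [6, 6, 12, 13]

Final sorted array: [6, 6, 12, 13]

The merge sort proceeds by recursively splitting the array and merging sorted halves.
After all merges, the sorted array is [6, 6, 12, 13].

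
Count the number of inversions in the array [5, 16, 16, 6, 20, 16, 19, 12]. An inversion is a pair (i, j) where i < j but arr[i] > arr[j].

Finding inversions in [5, 16, 16, 6, 20, 16, 19, 12]:

(1, 3): arr[1]=16 > arr[3]=6
(1, 7): arr[1]=16 > arr[7]=12
(2, 3): arr[2]=16 > arr[3]=6
(2, 7): arr[2]=16 > arr[7]=12
(4, 5): arr[4]=20 > arr[5]=16
(4, 6): arr[4]=20 > arr[6]=19
(4, 7): arr[4]=20 > arr[7]=12
(5, 7): arr[5]=16 > arr[7]=12
(6, 7): arr[6]=19 > arr[7]=12

Total inversions: 9

The array has 9 inversion(s): (1,3), (1,7), (2,3), (2,7), (4,5), (4,6), (4,7), (5,7), (6,7). Each pair (i,j) satisfies i < j and arr[i] > arr[j].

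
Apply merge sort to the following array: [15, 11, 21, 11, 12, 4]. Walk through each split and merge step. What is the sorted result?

Merge sort trace:

Split: [15, 11, 21, 11, 12, 4] -> [15, 11, 21] and [11, 12, 4]
  Split: [15, 11, 21] -> [15] and [11, 21]
    Split: [11, 21] -> [11] and [21]
    Merge: [11] + [21] -> [11, 21]
  Merge: [15] + [11, 21] -> [11, 15, 21]
  Split: [11, 12, 4] -> [11] and [12, 4]
    Split: [12, 4] -> [12] and [4]
    Merge: [12] + [4] -> [4, 12]
  Merge: [11] + [4, 12] -> [4, 11, 12]
Merge: [11, 15, 21] + [4, 11, 12] -> [4, 11, 11, 12, 15, 21]

Final sorted array: [4, 11, 11, 12, 15, 21]

The merge sort proceeds by recursively splitting the array and merging sorted halves.
After all merges, the sorted array is [4, 11, 11, 12, 15, 21].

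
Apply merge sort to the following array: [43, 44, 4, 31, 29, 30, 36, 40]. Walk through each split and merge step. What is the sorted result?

Merge sort trace:

Split: [43, 44, 4, 31, 29, 30, 36, 40] -> [43, 44, 4, 31] and [29, 30, 36, 40]
  Split: [43, 44, 4, 31] -> [43, 44] and [4, 31]
    Split: [43, 44] -> [43] and [44]
    Merge: [43] + [44] -> [43, 44]
    Split: [4, 31] -> [4] and [31]
    Merge: [4] + [31] -> [4, 31]
  Merge: [43, 44] + [4, 31] -> [4, 31, 43, 44]
  Split: [29, 30, 36, 40] -> [29, 30] and [36, 40]
    Split: [29, 30] -> [29] and [30]
    Merge: [29] + [30] -> [29, 30]
    Split: [36, 40] -> [36] and [40]
    Merge: [36] + [40] -> [36, 40]
  Merge: [29, 30] + [36, 40] -> [29, 30, 36, 40]
Merge: [4, 31, 43, 44] + [29, 30, 36, 40] -> [4, 29, 30, 31, 36, 40, 43, 44]

Final sorted array: [4, 29, 30, 31, 36, 40, 43, 44]

The merge sort proceeds by recursively splitting the array and merging sorted halves.
After all merges, the sorted array is [4, 29, 30, 31, 36, 40, 43, 44].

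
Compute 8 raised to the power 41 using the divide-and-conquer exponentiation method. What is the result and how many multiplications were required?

Computing 8^41 by squaring (build up from 8^1; each line after the first costs one multiplication):

8^1 = 8
8^2 = (8^1)^2 = 8^2 = 64
8^4 = (8^2)^2 = 64^2 = 4096
8^5 = 8 * 8^4 = 8 * 4096 = 32768
8^10 = (8^5)^2 = 32768^2 = 1073741824
8^20 = (8^10)^2 = 1073741824^2 = 1152921504606846976
8^40 = (8^20)^2 = 1152921504606846976^2 = 1329227995784915872903807060280344576
8^41 = 8 * 8^40 = 8 * 1329227995784915872903807060280344576 = 10633823966279326983230456482242756608

Result: 10633823966279326983230456482242756608
Multiplications needed: 7 (7 lines after 8^1)

8^41 = 10633823966279326983230456482242756608. Using exponentiation by squaring, this requires 7 multiplications. The key idea: if the exponent is even, square the half-power; if odd, multiply by the base once.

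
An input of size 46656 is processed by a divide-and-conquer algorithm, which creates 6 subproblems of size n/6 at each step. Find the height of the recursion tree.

For divide and conquer with division factor 6:

Problem sizes at each level:
Level 0: 46656
Level 1: 7776
Level 2: 1296
Level 3: 216
Level 4: 36
Level 5: 6
Level 6: 1

The root is level 0 and the size-1 base case is level 6 (the tree spans levels 0 through 6, i.e. 7 levels counting the root), so the depth is the number of divisions: log_6(46656) = 6

The recursion tree depth is log_6(46656) = 6. At each level, the problem size is divided by 6, so it takes 6 divisions to reduce to a base case of size 1. The algorithm makes 6 recursive calls at each level.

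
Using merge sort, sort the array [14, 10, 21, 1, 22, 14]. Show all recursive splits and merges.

Merge sort trace:

Split: [14, 10, 21, 1, 22, 14] -> [14, 10, 21] and [1, 22, 14]
  Split: [14, 10, 21] -> [14] and [10, 21]
    Split: [10, 21] -> [10] and [21]
    Merge: [10] + [21] -> [10, 21]
  Merge: [14] + [10, 21] -> [10, 14, 21]
  Split: [1, 22, 14] -> [1] and [22, 14]
    Split: [22, 14] -> [22] and [14]
    Merge: [22] + [14] -> [14, 22]
  Merge: [1] + [14, 22] -> [1, 14, 22]
Merge: [10, 14, 21] + [1, 14, 22] -> [1, 10, 14, 14, 21, 22]

Final sorted array: [1, 10, 14, 14, 21, 22]

The merge sort proceeds by recursively splitting the array and merging sorted halves.
After all merges, the sorted array is [1, 10, 14, 14, 21, 22].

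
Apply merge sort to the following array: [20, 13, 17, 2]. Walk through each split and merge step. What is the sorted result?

Merge sort trace:

Split: [20, 13, 17, 2] -> [20, 13] and [17, 2]
  Split: [20, 13] -> [20] and [13]
  Merge: [20] + [13] -> [13, 20]
  Split: [17, 2] -> [17] and [2]
  Merge: [17] + [2] -> [2, 17]
Merge: [13, 20] + [2, 17] -> [2, 13, 17, 20]

Final sorted array: [2, 13, 17, 20]

The merge sort proceeds by recursively splitting the array and merging sorted halves.
After all merges, the sorted array is [2, 13, 17, 20].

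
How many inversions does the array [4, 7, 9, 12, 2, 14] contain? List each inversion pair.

Finding inversions in [4, 7, 9, 12, 2, 14]:

(0, 4): arr[0]=4 > arr[4]=2
(1, 4): arr[1]=7 > arr[4]=2
(2, 4): arr[2]=9 > arr[4]=2
(3, 4): arr[3]=12 > arr[4]=2

Total inversions: 4

The array has 4 inversion(s): (0,4), (1,4), (2,4), (3,4). Each pair (i,j) satisfies i < j and arr[i] > arr[j].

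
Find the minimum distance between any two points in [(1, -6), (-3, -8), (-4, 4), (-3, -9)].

Computing all pairwise distances among 4 points:

d((1, -6), (-3, -8)) = 4.4721
d((1, -6), (-4, 4)) = 11.1803
d((1, -6), (-3, -9)) = 5.0
d((-3, -8), (-4, 4)) = 12.0416
d((-3, -8), (-3, -9)) = 1.0 <-- minimum
d((-4, 4), (-3, -9)) = 13.0384

Closest pair: (-3, -8) and (-3, -9) with distance 1.0

The closest pair is (-3, -8) and (-3, -9) with Euclidean distance 1.0. For 4 points, brute-force pairwise comparison is shown above. For large n, the divide-and-conquer algorithm (sort by x, recurse on halves, check the dividing strip) achieves O(n log n).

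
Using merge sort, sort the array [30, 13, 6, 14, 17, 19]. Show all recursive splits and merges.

Merge sort trace:

Split: [30, 13, 6, 14, 17, 19] -> [30, 13, 6] and [14, 17, 19]
  Split: [30, 13, 6] -> [30] and [13, 6]
    Split: [13, 6] -> [13] and [6]
    Merge: [13] + [6] -> [6, 13]
  Merge: [30] + [6, 13] -> [6, 13, 30]
  Split: [14, 17, 19] -> [14] and [17, 19]
    Split: [17, 19] -> [17] and [19]
    Merge: [17] + [19] -> [17, 19]
  Merge: [14] + [17, 19] -> [14, 17, 19]
Merge: [6, 13, 30] + [14, 17, 19] -> [6, 13, 14, 17, 19, 30]

Final sorted array: [6, 13, 14, 17, 19, 30]

The merge sort proceeds by recursively splitting the array and merging sorted halves.
After all merges, the sorted array is [6, 13, 14, 17, 19, 30].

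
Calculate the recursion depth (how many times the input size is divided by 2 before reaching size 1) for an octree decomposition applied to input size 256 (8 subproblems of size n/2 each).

For divide and conquer with division factor 2:

Problem sizes at each level:
Level 0: 256
Level 1: 128
Level 2: 64
Level 3: 32
Level 4: 16
Level 5: 8
Level 6: 4
Level 7: 2
Level 8: 1

The root is level 0 and the size-1 base case is level 8 (the tree spans levels 0 through 8, i.e. 9 levels counting the root), so the depth is the number of divisions: log_2(256) = 8

The recursion tree depth is log_2(256) = 8. At each level, the problem size is divided by 2, so it takes 8 divisions to reduce to a base case of size 1. The algorithm makes 8 recursive calls at each level.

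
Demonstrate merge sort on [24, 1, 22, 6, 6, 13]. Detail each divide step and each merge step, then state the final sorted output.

Merge sort trace:

Split: [24, 1, 22, 6, 6, 13] -> [24, 1, 22] and [6, 6, 13]
  Split: [24, 1, 22] -> [24] and [1, 22]
    Split: [1, 22] -> [1] and [22]
    Merge: [1] + [22] -> [1, 22]
  Merge: [24] + [1, 22] -> [1, 22, 24]
  Split: [6, 6, 13] -> [6] and [6, 13]
    Split: [6, 13] -> [6] and [13]
    Merge: [6] + [13] -> [6, 13]
  Merge: [6] + [6, 13] -> [6, 6, 13]
Merge: [1, 22, 24] + [6, 6, 13] -> [1, 6, 6, 13, 22, 24]

Final sorted array: [1, 6, 6, 13, 22, 24]

The merge sort proceeds by recursively splitting the array and merging sorted halves.
After all merges, the sorted array is [1, 6, 6, 13, 22, 24].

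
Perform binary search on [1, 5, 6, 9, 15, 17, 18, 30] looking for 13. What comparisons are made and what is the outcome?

Binary search for 13 in [1, 5, 6, 9, 15, 17, 18, 30]:

lo=0, hi=7, mid=3, arr[mid]=9 -> 9 < 13, search right half
lo=4, hi=7, mid=5, arr[mid]=17 -> 17 > 13, search left half
lo=4, hi=4, mid=4, arr[mid]=15 -> 15 > 13, search left half
lo=4 > hi=3, target 13 not found

Binary search determines that 13 is not in the array after 3 comparisons. The search space was exhausted without finding the target.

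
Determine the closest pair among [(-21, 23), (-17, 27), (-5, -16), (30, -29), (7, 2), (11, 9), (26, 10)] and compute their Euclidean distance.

Computing all pairwise distances among 7 points:

d((-21, 23), (-17, 27)) = 5.6569 <-- minimum
d((-21, 23), (-5, -16)) = 42.1545
d((-21, 23), (30, -29)) = 72.8354
d((-21, 23), (7, 2)) = 35.0
d((-21, 23), (11, 9)) = 34.9285
d((-21, 23), (26, 10)) = 48.7647
d((-17, 27), (-5, -16)) = 44.643
d((-17, 27), (30, -29)) = 73.1095
d((-17, 27), (7, 2)) = 34.6554
d((-17, 27), (11, 9)) = 33.2866
d((-17, 27), (26, 10)) = 46.2385
d((-5, -16), (30, -29)) = 37.3363
d((-5, -16), (7, 2)) = 21.6333
d((-5, -16), (11, 9)) = 29.6816
d((-5, -16), (26, 10)) = 40.4599
d((30, -29), (7, 2)) = 38.6005
d((30, -29), (11, 9)) = 42.4853
d((30, -29), (26, 10)) = 39.2046
d((7, 2), (11, 9)) = 8.0623
d((7, 2), (26, 10)) = 20.6155
d((11, 9), (26, 10)) = 15.0333

Closest pair: (-21, 23) and (-17, 27) with distance 5.6569

The closest pair is (-21, 23) and (-17, 27) with Euclidean distance 5.6569. For 7 points, brute-force pairwise comparison is shown above. For large n, the divide-and-conquer algorithm (sort by x, recurse on halves, check the dividing strip) achieves O(n log n).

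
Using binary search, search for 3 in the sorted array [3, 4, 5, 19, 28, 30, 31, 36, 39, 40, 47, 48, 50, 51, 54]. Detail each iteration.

Binary search for 3 in [3, 4, 5, 19, 28, 30, 31, 36, 39, 40, 47, 48, 50, 51, 54]:

lo=0, hi=14, mid=7, arr[mid]=36 -> 36 > 3, search left half
lo=0, hi=6, mid=3, arr[mid]=19 -> 19 > 3, search left half
lo=0, hi=2, mid=1, arr[mid]=4 -> 4 > 3, search left half
lo=0, hi=0, mid=0, arr[mid]=3 -> Found target at index 0!

Binary search finds 3 at index 0 after 4 comparisons. The search repeatedly halves the search space by comparing with the middle element.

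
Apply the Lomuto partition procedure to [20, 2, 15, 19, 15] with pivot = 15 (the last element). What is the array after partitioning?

Lomuto partition with pivot = 15:

Initial array: [20, 2, 15, 19, 15]

arr[0]=20 > 15: no swap
arr[1]=2 <= 15: swap with position 0, array becomes [2, 20, 15, 19, 15]
arr[2]=15 <= 15: swap with position 1, array becomes [2, 15, 20, 19, 15]
arr[3]=19 > 15: no swap

Place pivot at position 2: [2, 15, 15, 19, 20]
Pivot position: 2

After partitioning with pivot 15, the array becomes [2, 15, 15, 19, 20]. The pivot is placed at index 2. All elements to the left of the pivot are <= 15, and all elements to the right are > 15.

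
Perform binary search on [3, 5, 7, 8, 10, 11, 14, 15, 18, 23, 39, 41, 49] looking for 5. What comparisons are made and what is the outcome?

Binary search for 5 in [3, 5, 7, 8, 10, 11, 14, 15, 18, 23, 39, 41, 49]:

lo=0, hi=12, mid=6, arr[mid]=14 -> 14 > 5, search left half
lo=0, hi=5, mid=2, arr[mid]=7 -> 7 > 5, search left half
lo=0, hi=1, mid=0, arr[mid]=3 -> 3 < 5, search right half
lo=1, hi=1, mid=1, arr[mid]=5 -> Found target at index 1!

Binary search finds 5 at index 1 after 4 comparisons. The search repeatedly halves the search space by comparing with the middle element.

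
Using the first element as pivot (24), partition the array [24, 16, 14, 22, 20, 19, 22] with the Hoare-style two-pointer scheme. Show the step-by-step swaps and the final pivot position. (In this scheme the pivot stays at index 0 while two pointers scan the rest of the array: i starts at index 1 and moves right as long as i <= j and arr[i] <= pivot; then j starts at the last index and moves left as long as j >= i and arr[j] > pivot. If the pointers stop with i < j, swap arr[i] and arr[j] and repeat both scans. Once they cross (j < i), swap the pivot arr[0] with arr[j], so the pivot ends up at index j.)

Hoare-style two-pointer partition with pivot = 24:

Initial array: [24, 16, 14, 22, 20, 19, 22]

Pointers start at i = 1, j = 6.
i ends at 7, j ends at 6: the pointers have crossed (j < i), so scanning stops.

Swap pivot arr[0] with arr[6] to place pivot at position 6: [22, 16, 14, 22, 20, 19, 24]
Pivot position: 6

After partitioning with pivot 24, the array becomes [22, 16, 14, 22, 20, 19, 24]. The pivot is placed at index 6. All elements to the left of the pivot are <= 24, and all elements to the right are > 24.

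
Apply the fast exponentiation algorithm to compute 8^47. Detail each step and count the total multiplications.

Computing 8^47 by squaring (build up from 8^1; each line after the first costs one multiplication):

8^1 = 8
8^2 = (8^1)^2 = 8^2 = 64
8^4 = (8^2)^2 = 64^2 = 4096
8^5 = 8 * 8^4 = 8 * 4096 = 32768
8^10 = (8^5)^2 = 32768^2 = 1073741824
8^11 = 8 * 8^10 = 8 * 1073741824 = 8589934592
8^22 = (8^11)^2 = 8589934592^2 = 73786976294838206464
8^23 = 8 * 8^22 = 8 * 73786976294838206464 = 590295810358705651712
8^46 = (8^23)^2 = 590295810358705651712^2 = 348449143727040986586495598010130648530944
8^47 = 8 * 8^46 = 8 * 348449143727040986586495598010130648530944 = 2787593149816327892691964784081045188247552

Result: 2787593149816327892691964784081045188247552
Multiplications needed: 9 (9 lines after 8^1)

8^47 = 2787593149816327892691964784081045188247552. Using exponentiation by squaring, this requires 9 multiplications. The key idea: if the exponent is even, square the half-power; if odd, multiply by the base once.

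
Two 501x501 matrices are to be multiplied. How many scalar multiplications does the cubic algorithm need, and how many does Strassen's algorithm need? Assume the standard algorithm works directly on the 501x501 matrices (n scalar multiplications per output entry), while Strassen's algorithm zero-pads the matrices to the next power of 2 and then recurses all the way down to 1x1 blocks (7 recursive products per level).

Matrix multiplication for 501x501 matrices:

Strassen's algorithm requires power-of-2 dimensions. Pad 501x501 to 512x512 (next power of 2).

Standard algorithm: 501^3 = 125751501 multiplications
Strassen's algorithm: 7^(log2(512)) = 7^9 = 40353607 multiplications
Savings: 125751501 - 40353607 = 85397894 multiplications

Standard: 125751501 multiplications (501^3). Strassen: 40353607 multiplications (7^9, after padding to 512x512). Strassen reduces 8 recursive multiplications to 7 at each level.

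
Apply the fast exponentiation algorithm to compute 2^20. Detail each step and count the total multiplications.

Computing 2^20 by squaring (build up from 2^1; each line after the first costs one multiplication):

2^1 = 2
2^2 = (2^1)^2 = 2^2 = 4
2^4 = (2^2)^2 = 4^2 = 16
2^5 = 2 * 2^4 = 2 * 16 = 32
2^10 = (2^5)^2 = 32^2 = 1024
2^20 = (2^10)^2 = 1024^2 = 1048576

Result: 1048576
Multiplications needed: 5 (5 lines after 2^1)

2^20 = 1048576. Using exponentiation by squaring, this requires 5 multiplications. The key idea: if the exponent is even, square the half-power; if odd, multiply by the base once.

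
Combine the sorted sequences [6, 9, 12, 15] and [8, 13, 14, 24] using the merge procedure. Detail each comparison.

Merging process:

Compare 6 vs 8: take 6 from left. Merged: [6]
Compare 9 vs 8: take 8 from right. Merged: [6, 8]
Compare 9 vs 13: take 9 from left. Merged: [6, 8, 9]
Compare 12 vs 13: take 12 from left. Merged: [6, 8, 9, 12]
Compare 15 vs 13: take 13 from right. Merged: [6, 8, 9, 12, 13]
Compare 15 vs 14: take 14 from right. Merged: [6, 8, 9, 12, 13, 14]
Compare 15 vs 24: take 15 from left. Merged: [6, 8, 9, 12, 13, 14, 15]
Append remaining from right: [24]. Merged: [6, 8, 9, 12, 13, 14, 15, 24]

Final merged array: [6, 8, 9, 12, 13, 14, 15, 24]
Total comparisons: 7

The merged array is [6, 8, 9, 12, 13, 14, 15, 24], requiring 7 comparisons. The merge step runs in O(n) time where n is the total number of elements.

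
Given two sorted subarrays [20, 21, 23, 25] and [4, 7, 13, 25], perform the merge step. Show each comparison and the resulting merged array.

Merging process:

Compare 20 vs 4: take 4 from right. Merged: [4]
Compare 20 vs 7: take 7 from right. Merged: [4, 7]
Compare 20 vs 13: take 13 from right. Merged: [4, 7, 13]
Compare 20 vs 25: take 20 from left. Merged: [4, 7, 13, 20]
Compare 21 vs 25: take 21 from left. Merged: [4, 7, 13, 20, 21]
Compare 23 vs 25: take 23 from left. Merged: [4, 7, 13, 20, 21, 23]
Compare 25 vs 25: take 25 from left. Merged: [4, 7, 13, 20, 21, 23, 25]
Append remaining from right: [25]. Merged: [4, 7, 13, 20, 21, 23, 25, 25]

Final merged array: [4, 7, 13, 20, 21, 23, 25, 25]
Total comparisons: 7

The merged array is [4, 7, 13, 20, 21, 23, 25, 25], requiring 7 comparisons. The merge step runs in O(n) time where n is the total number of elements.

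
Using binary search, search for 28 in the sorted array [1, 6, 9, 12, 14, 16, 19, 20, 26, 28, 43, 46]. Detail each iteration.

Binary search for 28 in [1, 6, 9, 12, 14, 16, 19, 20, 26, 28, 43, 46]:

lo=0, hi=11, mid=5, arr[mid]=16 -> 16 < 28, search right half
lo=6, hi=11, mid=8, arr[mid]=26 -> 26 < 28, search right half
lo=9, hi=11, mid=10, arr[mid]=43 -> 43 > 28, search left half
lo=9, hi=9, mid=9, arr[mid]=28 -> Found target at index 9!

Binary search finds 28 at index 9 after 4 comparisons. The search repeatedly halves the search space by comparing with the middle element.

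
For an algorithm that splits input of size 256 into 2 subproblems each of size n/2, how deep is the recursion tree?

For divide and conquer with division factor 2:

Problem sizes at each level:
Level 0: 256
Level 1: 128
Level 2: 64
Level 3: 32
Level 4: 16
Level 5: 8
Level 6: 4
Level 7: 2
Level 8: 1

The root is level 0 and the size-1 base case is level 8 (the tree spans levels 0 through 8, i.e. 9 levels counting the root), so the depth is the number of divisions: log_2(256) = 8

The recursion tree depth is log_2(256) = 8. At each level, the problem size is divided by 2, so it takes 8 divisions to reduce to a base case of size 1. The algorithm makes 2 recursive calls at each level.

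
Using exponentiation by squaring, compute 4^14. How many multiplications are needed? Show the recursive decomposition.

Computing 4^14 by squaring (build up from 4^1; each line after the first costs one multiplication):

4^1 = 4
4^2 = (4^1)^2 = 4^2 = 16
4^3 = 4 * 4^2 = 4 * 16 = 64
4^6 = (4^3)^2 = 64^2 = 4096
4^7 = 4 * 4^6 = 4 * 4096 = 16384
4^14 = (4^7)^2 = 16384^2 = 268435456

Result: 268435456
Multiplications needed: 5 (5 lines after 4^1)

4^14 = 268435456. Using exponentiation by squaring, this requires 5 multiplications. The key idea: if the exponent is even, square the half-power; if odd, multiply by the base once.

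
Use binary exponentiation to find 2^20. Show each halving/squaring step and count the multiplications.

Computing 2^20 by squaring (build up from 2^1; each line after the first costs one multiplication):

2^1 = 2
2^2 = (2^1)^2 = 2^2 = 4
2^4 = (2^2)^2 = 4^2 = 16
2^5 = 2 * 2^4 = 2 * 16 = 32
2^10 = (2^5)^2 = 32^2 = 1024
2^20 = (2^10)^2 = 1024^2 = 1048576

Result: 1048576
Multiplications needed: 5 (5 lines after 2^1)

2^20 = 1048576. Using exponentiation by squaring, this requires 5 multiplications. The key idea: if the exponent is even, square the half-power; if odd, multiply by the base once.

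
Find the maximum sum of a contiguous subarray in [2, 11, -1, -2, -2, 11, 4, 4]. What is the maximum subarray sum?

Using Kadane's algorithm on [2, 11, -1, -2, -2, 11, 4, 4]:

Scanning through the array:
Position 1 (value 11): max_ending_here = 13, max_so_far = 13
Position 2 (value -1): max_ending_here = 12, max_so_far = 13
Position 3 (value -2): max_ending_here = 10, max_so_far = 13
Position 4 (value -2): max_ending_here = 8, max_so_far = 13
Position 5 (value 11): max_ending_here = 19, max_so_far = 19
Position 6 (value 4): max_ending_here = 23, max_so_far = 23
Position 7 (value 4): max_ending_here = 27, max_so_far = 27

Maximum subarray: [2, 11, -1, -2, -2, 11, 4, 4]
Maximum sum: 27

The maximum subarray is [2, 11, -1, -2, -2, 11, 4, 4] with sum 27. This subarray runs from index 0 to index 7.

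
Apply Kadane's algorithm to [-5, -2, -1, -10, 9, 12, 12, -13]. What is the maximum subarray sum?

Using Kadane's algorithm on [-5, -2, -1, -10, 9, 12, 12, -13]:

Scanning through the array:
Position 1 (value -2): max_ending_here = -2, max_so_far = -2
Position 2 (value -1): max_ending_here = -1, max_so_far = -1
Position 3 (value -10): max_ending_here = -10, max_so_far = -1
Position 4 (value 9): max_ending_here = 9, max_so_far = 9
Position 5 (value 12): max_ending_here = 21, max_so_far = 21
Position 6 (value 12): max_ending_here = 33, max_so_far = 33
Position 7 (value -13): max_ending_here = 20, max_so_far = 33

Maximum subarray: [9, 12, 12]
Maximum sum: 33

The maximum subarray is [9, 12, 12] with sum 33. This subarray runs from index 4 to index 6.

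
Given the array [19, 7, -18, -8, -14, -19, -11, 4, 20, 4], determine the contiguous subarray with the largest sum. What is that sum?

Using Kadane's algorithm on [19, 7, -18, -8, -14, -19, -11, 4, 20, 4]:

Scanning through the array:
Position 1 (value 7): max_ending_here = 26, max_so_far = 26
Position 2 (value -18): max_ending_here = 8, max_so_far = 26
Position 3 (value -8): max_ending_here = 0, max_so_far = 26
Position 4 (value -14): max_ending_here = -14, max_so_far = 26
Position 5 (value -19): max_ending_here = -19, max_so_far = 26
Position 6 (value -11): max_ending_here = -11, max_so_far = 26
Position 7 (value 4): max_ending_here = 4, max_so_far = 26
Position 8 (value 20): max_ending_here = 24, max_so_far = 26
Position 9 (value 4): max_ending_here = 28, max_so_far = 28

Maximum subarray: [4, 20, 4]
Maximum sum: 28

The maximum subarray is [4, 20, 4] with sum 28. This subarray runs from index 7 to index 9.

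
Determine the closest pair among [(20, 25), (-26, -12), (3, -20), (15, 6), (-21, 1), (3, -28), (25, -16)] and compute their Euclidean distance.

Computing all pairwise distances among 7 points:

d((20, 25), (-26, -12)) = 59.0339
d((20, 25), (3, -20)) = 48.1041
d((20, 25), (15, 6)) = 19.6469
d((20, 25), (-21, 1)) = 47.5079
d((20, 25), (3, -28)) = 55.6597
d((20, 25), (25, -16)) = 41.3038
d((-26, -12), (3, -20)) = 30.0832
d((-26, -12), (15, 6)) = 44.7772
d((-26, -12), (-21, 1)) = 13.9284
d((-26, -12), (3, -28)) = 33.121
d((-26, -12), (25, -16)) = 51.1566
d((3, -20), (15, 6)) = 28.6356
d((3, -20), (-21, 1)) = 31.8904
d((3, -20), (3, -28)) = 8.0 <-- minimum
d((3, -20), (25, -16)) = 22.3607
d((15, 6), (-21, 1)) = 36.3456
d((15, 6), (3, -28)) = 36.0555
d((15, 6), (25, -16)) = 24.1661
d((-21, 1), (3, -28)) = 37.6431
d((-21, 1), (25, -16)) = 49.0408
d((3, -28), (25, -16)) = 25.0599

Closest pair: (3, -20) and (3, -28) with distance 8.0

The closest pair is (3, -20) and (3, -28) with Euclidean distance 8.0. For 7 points, brute-force pairwise comparison is shown above. For large n, the divide-and-conquer algorithm (sort by x, recurse on halves, check the dividing strip) achieves O(n log n).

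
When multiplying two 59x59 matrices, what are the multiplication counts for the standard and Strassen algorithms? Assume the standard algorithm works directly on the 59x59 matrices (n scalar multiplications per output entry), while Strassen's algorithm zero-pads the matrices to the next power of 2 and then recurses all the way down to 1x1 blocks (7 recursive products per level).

Matrix multiplication for 59x59 matrices:

Strassen's algorithm requires power-of-2 dimensions. Pad 59x59 to 64x64 (next power of 2).

Standard algorithm: 59^3 = 205379 multiplications
Strassen's algorithm: 7^(log2(64)) = 7^6 = 117649 multiplications
Savings: 205379 - 117649 = 87730 multiplications

Standard: 205379 multiplications (59^3). Strassen: 117649 multiplications (7^6, after padding to 64x64). Strassen reduces 8 recursive multiplications to 7 at each level.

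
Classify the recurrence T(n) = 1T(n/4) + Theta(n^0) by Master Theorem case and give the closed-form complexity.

Master Theorem for T(n) = 1T(n/4) + O(n^0):

a = 1, b = 4, c = 0
log_b(a) = log_4(1) = 0.0000

Case 2: c = 0 = log_4(1) = 0.0000
T(n) = O(n^0 log n) = O(log n)

For T(n) = 1T(n/4) + O(n^0): log_4(1) = 0.0000. This is Case 2 of the Master Theorem (c = log_b(a), equal work at all levels), giving O(log n).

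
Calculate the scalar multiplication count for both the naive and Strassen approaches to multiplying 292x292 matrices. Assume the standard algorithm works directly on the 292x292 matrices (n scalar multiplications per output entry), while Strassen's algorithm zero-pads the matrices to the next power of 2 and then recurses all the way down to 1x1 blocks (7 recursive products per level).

Matrix multiplication for 292x292 matrices:

Strassen's algorithm requires power-of-2 dimensions. Pad 292x292 to 512x512 (next power of 2).

Standard algorithm: 292^3 = 24897088 multiplications
Strassen's algorithm: 7^(log2(512)) = 7^9 = 40353607 multiplications
Difference: 24897088 - 40353607 = -15456519 (Strassen uses MORE here due to padding overhead — for small or just-over-power-of-2 n, padding can outweigh the per-level savings)

Standard: 24897088 multiplications (292^3). Strassen: 40353607 multiplications (7^9, after padding to 512x512). Strassen reduces 8 recursive multiplications to 7 at each level.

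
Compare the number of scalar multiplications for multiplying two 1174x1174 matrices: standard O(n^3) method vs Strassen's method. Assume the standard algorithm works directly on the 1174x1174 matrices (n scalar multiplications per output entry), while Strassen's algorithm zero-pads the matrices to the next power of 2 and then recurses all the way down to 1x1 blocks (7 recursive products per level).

Matrix multiplication for 1174x1174 matrices:

Strassen's algorithm requires power-of-2 dimensions. Pad 1174x1174 to 2048x2048 (next power of 2).

Standard algorithm: 1174^3 = 1618096024 multiplications
Strassen's algorithm: 7^(log2(2048)) = 7^11 = 1977326743 multiplications
Difference: 1618096024 - 1977326743 = -359230719 (Strassen uses MORE here due to padding overhead — for small or just-over-power-of-2 n, padding can outweigh the per-level savings)

Standard: 1618096024 multiplications (1174^3). Strassen: 1977326743 multiplications (7^11, after padding to 2048x2048). Strassen reduces 8 recursive multiplications to 7 at each level.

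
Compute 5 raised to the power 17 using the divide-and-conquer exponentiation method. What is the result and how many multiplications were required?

Computing 5^17 by squaring (build up from 5^1; each line after the first costs one multiplication):

5^1 = 5
5^2 = (5^1)^2 = 5^2 = 25
5^4 = (5^2)^2 = 25^2 = 625
5^8 = (5^4)^2 = 625^2 = 390625
5^16 = (5^8)^2 = 390625^2 = 152587890625
5^17 = 5 * 5^16 = 5 * 152587890625 = 762939453125

Result: 762939453125
Multiplications needed: 5 (5 lines after 5^1)

5^17 = 762939453125. Using exponentiation by squaring, this requires 5 multiplications. The key idea: if the exponent is even, square the half-power; if odd, multiply by the base once.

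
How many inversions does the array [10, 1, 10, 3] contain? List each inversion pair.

Finding inversions in [10, 1, 10, 3]:

(0, 1): arr[0]=10 > arr[1]=1
(0, 3): arr[0]=10 > arr[3]=3
(2, 3): arr[2]=10 > arr[3]=3

Total inversions: 3

The array has 3 inversion(s): (0,1), (0,3), (2,3). Each pair (i,j) satisfies i < j and arr[i] > arr[j].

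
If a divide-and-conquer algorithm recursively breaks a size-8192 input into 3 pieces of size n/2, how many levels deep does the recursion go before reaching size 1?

For divide and conquer with division factor 2:

Problem sizes at each level:
Level 0: 8192
Level 1: 4096
Level 2: 2048
Level 3: 1024
Level 4: 512
Level 5: 256
Level 6: 128
Level 7: 64
Level 8: 32
Level 9: 16
Level 10: 8
Level 11: 4
Level 12: 2
Level 13: 1

The root is level 0 and the size-1 base case is level 13 (the tree spans levels 0 through 13, i.e. 14 levels counting the root), so the depth is the number of divisions: log_2(8192) = 13

The recursion tree depth is log_2(8192) = 13. At each level, the problem size is divided by 2, so it takes 13 divisions to reduce to a base case of size 1. The algorithm makes 3 recursive calls at each level.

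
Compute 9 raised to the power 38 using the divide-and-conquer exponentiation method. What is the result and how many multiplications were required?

Computing 9^38 by squaring (build up from 9^1; each line after the first costs one multiplication):

9^1 = 9
9^2 = (9^1)^2 = 9^2 = 81
9^4 = (9^2)^2 = 81^2 = 6561
9^8 = (9^4)^2 = 6561^2 = 43046721
9^9 = 9 * 9^8 = 9 * 43046721 = 387420489
9^18 = (9^9)^2 = 387420489^2 = 150094635296999121
9^19 = 9 * 9^18 = 9 * 150094635296999121 = 1350851717672992089
9^38 = (9^19)^2 = 1350851717672992089^2 = 1824800363140073127359051977856583921

Result: 1824800363140073127359051977856583921
Multiplications needed: 7 (7 lines after 9^1)

9^38 = 1824800363140073127359051977856583921. Using exponentiation by squaring, this requires 7 multiplications. The key idea: if the exponent is even, square the half-power; if odd, multiply by the base once.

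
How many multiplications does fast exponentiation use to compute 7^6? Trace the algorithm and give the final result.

Computing 7^6 by squaring (build up from 7^1; each line after the first costs one multiplication):

7^1 = 7
7^2 = (7^1)^2 = 7^2 = 49
7^3 = 7 * 7^2 = 7 * 49 = 343
7^6 = (7^3)^2 = 343^2 = 117649

Result: 117649
Multiplications needed: 3 (3 lines after 7^1)

7^6 = 117649. Using exponentiation by squaring, this requires 3 multiplications. The key idea: if the exponent is even, square the half-power; if odd, multiply by the base once.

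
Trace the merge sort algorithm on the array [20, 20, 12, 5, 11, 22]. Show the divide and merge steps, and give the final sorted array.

Merge sort trace:

Split: [20, 20, 12, 5, 11, 22] -> [20, 20, 12] and [5, 11, 22]
  Split: [20, 20, 12] -> [20] and [20, 12]
    Split: [20, 12] -> [20] and [12]
    Merge: [20] + [12] -> [12, 20]
  Merge: [20] + [12, 20] -> [12, 20, 20]
  Split: [5, 11, 22] -> [5] and [11, 22]
    Split: [11, 22] -> [11] and [22]
    Merge: [11] + [22] -> [11, 22]
  Merge: [5] + [11, 22] -> [5, 11, 22]
Merge: [12, 20, 20] + [5, 11, 22] -> [5, 11, 12, 20, 20, 22]

Final sorted array: [5, 11, 12, 20, 20, 22]

The merge sort proceeds by recursively splitting the array and merging sorted halves.
After all merges, the sorted array is [5, 11, 12, 20, 20, 22].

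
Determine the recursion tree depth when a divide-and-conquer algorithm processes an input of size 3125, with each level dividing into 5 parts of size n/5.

For divide and conquer with division factor 5:

Problem sizes at each level:
Level 0: 3125
Level 1: 625
Level 2: 125
Level 3: 25
Level 4: 5
Level 5: 1

The root is level 0 and the size-1 base case is level 5 (the tree spans levels 0 through 5, i.e. 6 levels counting the root), so the depth is the number of divisions: log_5(3125) = 5

The recursion tree depth is log_5(3125) = 5. At each level, the problem size is divided by 5, so it takes 5 divisions to reduce to a base case of size 1. The algorithm makes 5 recursive calls at each level.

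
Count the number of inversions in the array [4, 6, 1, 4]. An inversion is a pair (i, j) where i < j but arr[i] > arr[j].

Finding inversions in [4, 6, 1, 4]:

(0, 2): arr[0]=4 > arr[2]=1
(1, 2): arr[1]=6 > arr[2]=1
(1, 3): arr[1]=6 > arr[3]=4

Total inversions: 3

The array has 3 inversion(s): (0,2), (1,2), (1,3). Each pair (i,j) satisfies i < j and arr[i] > arr[j].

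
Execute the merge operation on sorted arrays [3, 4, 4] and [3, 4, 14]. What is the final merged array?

Merging process:

Compare 3 vs 3: take 3 from left. Merged: [3]
Compare 4 vs 3: take 3 from right. Merged: [3, 3]
Compare 4 vs 4: take 4 from left. Merged: [3, 3, 4]
Compare 4 vs 4: take 4 from left. Merged: [3, 3, 4, 4]
Append remaining from right: [4, 14]. Merged: [3, 3, 4, 4, 4, 14]

Final merged array: [3, 3, 4, 4, 4, 14]
Total comparisons: 4

The merged array is [3, 3, 4, 4, 4, 14], requiring 4 comparisons. The merge step runs in O(n) time where n is the total number of elements.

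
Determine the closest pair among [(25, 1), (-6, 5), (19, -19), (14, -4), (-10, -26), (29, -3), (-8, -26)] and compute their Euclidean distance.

Computing all pairwise distances among 7 points:

d((25, 1), (-6, 5)) = 31.257
d((25, 1), (19, -19)) = 20.8806
d((25, 1), (14, -4)) = 12.083
d((25, 1), (-10, -26)) = 44.2041
d((25, 1), (29, -3)) = 5.6569
d((25, 1), (-8, -26)) = 42.638
d((-6, 5), (19, -19)) = 34.6554
d((-6, 5), (14, -4)) = 21.9317
d((-6, 5), (-10, -26)) = 31.257
d((-6, 5), (29, -3)) = 35.9026
d((-6, 5), (-8, -26)) = 31.0644
d((19, -19), (14, -4)) = 15.8114
d((19, -19), (-10, -26)) = 29.8329
d((19, -19), (29, -3)) = 18.868
d((19, -19), (-8, -26)) = 27.8927
d((14, -4), (-10, -26)) = 32.5576
d((14, -4), (29, -3)) = 15.0333
d((14, -4), (-8, -26)) = 31.1127
d((-10, -26), (29, -3)) = 45.2769
d((-10, -26), (-8, -26)) = 2.0 <-- minimum
d((29, -3), (-8, -26)) = 43.566

Closest pair: (-10, -26) and (-8, -26) with distance 2.0

The closest pair is (-10, -26) and (-8, -26) with Euclidean distance 2.0. For 7 points, brute-force pairwise comparison is shown above. For large n, the divide-and-conquer algorithm (sort by x, recurse on halves, check the dividing strip) achieves O(n log n).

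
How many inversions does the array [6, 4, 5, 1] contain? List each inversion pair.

Finding inversions in [6, 4, 5, 1]:

(0, 1): arr[0]=6 > arr[1]=4
(0, 2): arr[0]=6 > arr[2]=5
(0, 3): arr[0]=6 > arr[3]=1
(1, 3): arr[1]=4 > arr[3]=1
(2, 3): arr[2]=5 > arr[3]=1

Total inversions: 5

The array has 5 inversion(s): (0,1), (0,2), (0,3), (1,3), (2,3). Each pair (i,j) satisfies i < j and arr[i] > arr[j].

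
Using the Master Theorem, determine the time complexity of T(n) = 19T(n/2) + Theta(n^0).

Master Theorem for T(n) = 19T(n/2) + O(n^0):

a = 19, b = 2, c = 0
log_b(a) = log_2(19) = 4.2479

Case 1: c = 0 < log_2(19) = 4.2479
T(n) = O(n^(log_2 19))

For T(n) = 19T(n/2) + O(n^0): log_2(19) = 4.2479. This is Case 1 of the Master Theorem (c < log_b(a), work dominated by leaves), giving O(n^(log_2 19)).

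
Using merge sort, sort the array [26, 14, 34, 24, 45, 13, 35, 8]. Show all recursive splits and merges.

Merge sort trace:

Split: [26, 14, 34, 24, 45, 13, 35, 8] -> [26, 14, 34, 24] and [45, 13, 35, 8]
  Split: [26, 14, 34, 24] -> [26, 14] and [34, 24]
    Split: [26, 14] -> [26] and [14]
    Merge: [26] + [14] -> [14, 26]
    Split: [34, 24] -> [34] and [24]
    Merge: [34] + [24] -> [24, 34]
  Merge: [14, 26] + [24, 34] -> [14, 24, 26, 34]
  Split: [45, 13, 35, 8] -> [45, 13] and [35, 8]
    Split: [45, 13] -> [45] and [13]
    Merge: [45] + [13] -> [13, 45]
    Split: [35, 8] -> [35] and [8]
    Merge: [35] + [8] -> [8, 35]
  Merge: [13, 45] + [8, 35] -> [8, 13, 35, 45]
Merge: [14, 24, 26, 34] + [8, 13, 35, 45] -> [8, 13, 14, 24, 26, 34, 35, 45]

Final sorted array: [8, 13, 14, 24, 26, 34, 35, 45]

The merge sort proceeds by recursively splitting the array and merging sorted halves.
After all merges, the sorted array is [8, 13, 14, 24, 26, 34, 35, 45].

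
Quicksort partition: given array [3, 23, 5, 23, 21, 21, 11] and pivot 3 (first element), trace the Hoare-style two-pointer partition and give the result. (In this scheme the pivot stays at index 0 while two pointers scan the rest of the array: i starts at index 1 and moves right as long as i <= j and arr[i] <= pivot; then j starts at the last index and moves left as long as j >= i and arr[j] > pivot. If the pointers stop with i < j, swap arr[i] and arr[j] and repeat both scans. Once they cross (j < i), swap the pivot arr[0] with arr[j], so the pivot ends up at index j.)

Hoare-style two-pointer partition with pivot = 3:

Initial array: [3, 23, 5, 23, 21, 21, 11]

Pointers start at i = 1, j = 6.
i ends at 1, j ends at 0: the pointers have crossed (j < i), so scanning stops.

j = 0, so swapping arr[0] with arr[j] leaves the pivot at position 0: [3, 23, 5, 23, 21, 21, 11]
Pivot position: 0

After partitioning with pivot 3, the array becomes [3, 23, 5, 23, 21, 21, 11]. The pivot is placed at index 0. All elements to the left of the pivot are <= 3, and all elements to the right are > 3.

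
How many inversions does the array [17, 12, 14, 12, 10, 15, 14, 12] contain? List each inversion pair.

Finding inversions in [17, 12, 14, 12, 10, 15, 14, 12]:

(0, 1): arr[0]=17 > arr[1]=12
(0, 2): arr[0]=17 > arr[2]=14
(0, 3): arr[0]=17 > arr[3]=12
(0, 4): arr[0]=17 > arr[4]=10
(0, 5): arr[0]=17 > arr[5]=15
(0, 6): arr[0]=17 > arr[6]=14
(0, 7): arr[0]=17 > arr[7]=12
(1, 4): arr[1]=12 > arr[4]=10
(2, 3): arr[2]=14 > arr[3]=12
(2, 4): arr[2]=14 > arr[4]=10
(2, 7): arr[2]=14 > arr[7]=12
(3, 4): arr[3]=12 > arr[4]=10
(5, 6): arr[5]=15 > arr[6]=14
(5, 7): arr[5]=15 > arr[7]=12
(6, 7): arr[6]=14 > arr[7]=12

Total inversions: 15

The array has 15 inversion(s): (0,1), (0,2), (0,3), (0,4), (0,5), (0,6), (0,7), (1,4), (2,3), (2,4), (2,7), (3,4), (5,6), (5,7), (6,7). Each pair (i,j) satisfies i < j and arr[i] > arr[j].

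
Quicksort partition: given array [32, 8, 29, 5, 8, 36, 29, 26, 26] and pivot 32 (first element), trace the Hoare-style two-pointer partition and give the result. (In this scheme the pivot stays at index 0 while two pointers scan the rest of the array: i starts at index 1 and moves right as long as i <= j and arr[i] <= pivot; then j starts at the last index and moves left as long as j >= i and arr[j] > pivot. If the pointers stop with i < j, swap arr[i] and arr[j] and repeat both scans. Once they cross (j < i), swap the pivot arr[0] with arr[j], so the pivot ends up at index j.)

Hoare-style two-pointer partition with pivot = 32:

Initial array: [32, 8, 29, 5, 8, 36, 29, 26, 26]

Pointers start at i = 1, j = 8.
i stops at index 5 (arr[5]=36 > 32), j stops at index 8 (arr[8]=26 <= 32): swap arr[5] and arr[8], array becomes [32, 8, 29, 5, 8, 26, 29, 26, 36]
i ends at 8, j ends at 7: the pointers have crossed (j < i), so scanning stops.

Swap pivot arr[0] with arr[7] to place pivot at position 7: [26, 8, 29, 5, 8, 26, 29, 32, 36]
Pivot position: 7

After partitioning with pivot 32, the array becomes [26, 8, 29, 5, 8, 26, 29, 32, 36]. The pivot is placed at index 7. All elements to the left of the pivot are <= 32, and all elements to the right are > 32.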